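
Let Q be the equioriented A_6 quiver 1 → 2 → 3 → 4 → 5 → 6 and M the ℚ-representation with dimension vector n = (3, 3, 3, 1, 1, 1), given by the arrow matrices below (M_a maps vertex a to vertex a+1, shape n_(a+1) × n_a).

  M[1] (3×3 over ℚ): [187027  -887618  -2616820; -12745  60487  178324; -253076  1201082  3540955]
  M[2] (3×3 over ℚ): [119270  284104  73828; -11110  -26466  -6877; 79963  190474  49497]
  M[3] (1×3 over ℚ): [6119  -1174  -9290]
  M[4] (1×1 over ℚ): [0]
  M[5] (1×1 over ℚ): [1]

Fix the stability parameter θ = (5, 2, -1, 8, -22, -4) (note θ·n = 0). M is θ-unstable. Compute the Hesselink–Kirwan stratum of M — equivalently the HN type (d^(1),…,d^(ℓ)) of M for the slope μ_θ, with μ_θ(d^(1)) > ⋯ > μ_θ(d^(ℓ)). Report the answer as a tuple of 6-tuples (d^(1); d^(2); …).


Barcode: M ≅ I[1,2], I[1,3]^2, I[3,4], I[5,6]. HN layers by μ_θ (6 steps, strictly decreasing):
  μ^(1)=8; μ^(2)=7/2; μ^(3)=2; μ^(4)=-1; μ^(5)=-4; μ^(6)=-22

((0, 0, 0, 1, 0, 0); (1, 1, 0, 0, 0, 0); (2, 2, 2, 0, 0, 0); (0, 0, 1, 0, 0, 0); (0, 0, 0, 0, 0, 1); (0, 0, 0, 0, 1, 0))


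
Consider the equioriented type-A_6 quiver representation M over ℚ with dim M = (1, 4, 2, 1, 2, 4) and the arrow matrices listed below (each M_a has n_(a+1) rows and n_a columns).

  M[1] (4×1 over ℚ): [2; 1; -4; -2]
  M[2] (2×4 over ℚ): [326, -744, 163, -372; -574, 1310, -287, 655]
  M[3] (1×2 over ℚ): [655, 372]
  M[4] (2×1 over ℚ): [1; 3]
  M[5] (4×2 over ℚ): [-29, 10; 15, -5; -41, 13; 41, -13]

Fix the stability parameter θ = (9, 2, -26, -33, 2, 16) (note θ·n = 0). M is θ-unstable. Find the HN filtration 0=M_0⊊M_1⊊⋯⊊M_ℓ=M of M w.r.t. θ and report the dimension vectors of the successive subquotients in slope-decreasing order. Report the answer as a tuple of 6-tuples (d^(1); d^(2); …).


Via rank(M_{q-1}∘⋯∘M_p): M ≅ I[1,2], I[2,2], I[2,3], I[2,6], I[5,6], I[6,6]^2.
μ_θ-semistable layers: μ^(1)=16; μ^(2)=11/2; μ^(3)=2; μ^(4)=-12; μ^(5)=-19

((0, 0, 0, 0, 0, 4); (1, 1, 0, 0, 0, 0); (0, 1, 0, 0, 2, 0); (0, 1, 1, 0, 0, 0); (0, 1, 1, 1, 0, 0))


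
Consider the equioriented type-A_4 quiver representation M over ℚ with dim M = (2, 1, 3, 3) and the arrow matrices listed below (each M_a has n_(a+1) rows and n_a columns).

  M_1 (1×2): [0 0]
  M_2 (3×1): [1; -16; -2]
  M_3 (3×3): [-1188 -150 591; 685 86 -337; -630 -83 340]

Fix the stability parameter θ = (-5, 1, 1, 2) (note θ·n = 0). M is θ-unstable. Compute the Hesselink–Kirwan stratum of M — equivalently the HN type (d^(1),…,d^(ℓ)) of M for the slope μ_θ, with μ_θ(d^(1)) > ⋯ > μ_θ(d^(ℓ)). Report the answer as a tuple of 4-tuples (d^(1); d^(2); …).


Interval decomposition of M: I[1,1]^2, I[2,4], I[3,4]^2.
HN type (ℓ=3): μ^(1)=2; μ^(2)=1; μ^(3)=-5

((0, 0, 0, 3); (0, 1, 3, 0); (2, 0, 0, 0))


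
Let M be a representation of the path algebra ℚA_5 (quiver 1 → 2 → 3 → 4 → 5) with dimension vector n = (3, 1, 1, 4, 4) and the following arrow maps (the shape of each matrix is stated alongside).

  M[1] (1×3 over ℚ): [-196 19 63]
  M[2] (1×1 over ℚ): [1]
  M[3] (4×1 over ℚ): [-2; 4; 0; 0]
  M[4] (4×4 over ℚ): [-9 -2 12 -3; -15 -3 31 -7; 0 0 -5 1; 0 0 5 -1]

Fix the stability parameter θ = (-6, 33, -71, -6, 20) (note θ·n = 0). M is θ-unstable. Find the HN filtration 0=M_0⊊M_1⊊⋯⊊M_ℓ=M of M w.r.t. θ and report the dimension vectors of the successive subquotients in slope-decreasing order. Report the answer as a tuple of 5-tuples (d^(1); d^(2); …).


Interval decomposition of M: I[1,1]^2, I[1,5], I[4,4], I[4,5]^2, I[5,5].
HN type (ℓ=3): μ^(1)=20; μ^(2)=-6; μ^(3)=-44/3

((0, 0, 0, 0, 4); (2, 0, 0, 4, 0); (1, 1, 1, 0, 0))


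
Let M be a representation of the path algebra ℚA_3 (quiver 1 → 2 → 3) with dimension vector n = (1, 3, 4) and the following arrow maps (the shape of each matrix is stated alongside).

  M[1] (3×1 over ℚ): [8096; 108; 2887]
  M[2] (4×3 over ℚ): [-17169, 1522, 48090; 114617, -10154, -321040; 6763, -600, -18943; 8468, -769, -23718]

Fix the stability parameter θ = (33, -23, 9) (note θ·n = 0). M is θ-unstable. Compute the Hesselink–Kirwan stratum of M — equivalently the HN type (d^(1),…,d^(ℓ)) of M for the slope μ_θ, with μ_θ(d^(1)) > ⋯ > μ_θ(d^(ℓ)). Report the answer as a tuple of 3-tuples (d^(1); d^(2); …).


Interval decomposition of M: I[1,3], I[2,3]^2, I[3,3].
HN type (ℓ=3): μ^(1)=9; μ^(2)=5; μ^(3)=-23

((0, 0, 4); (1, 1, 0); (0, 2, 0))


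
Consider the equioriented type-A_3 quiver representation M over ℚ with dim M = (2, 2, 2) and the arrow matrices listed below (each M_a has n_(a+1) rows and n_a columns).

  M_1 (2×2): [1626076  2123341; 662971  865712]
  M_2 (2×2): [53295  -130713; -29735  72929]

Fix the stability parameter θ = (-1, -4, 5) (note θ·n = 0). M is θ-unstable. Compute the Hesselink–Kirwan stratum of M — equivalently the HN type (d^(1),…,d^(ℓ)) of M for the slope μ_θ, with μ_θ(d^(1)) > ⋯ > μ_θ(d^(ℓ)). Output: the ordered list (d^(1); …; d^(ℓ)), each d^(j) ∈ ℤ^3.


Barcode: M ≅ I[1,2], I[1,3], I[3,3]. HN layers by μ_θ (2 steps, strictly decreasing):
  μ^(1)=5; μ^(2)=-5/2

((0, 0, 2); (2, 2, 0))


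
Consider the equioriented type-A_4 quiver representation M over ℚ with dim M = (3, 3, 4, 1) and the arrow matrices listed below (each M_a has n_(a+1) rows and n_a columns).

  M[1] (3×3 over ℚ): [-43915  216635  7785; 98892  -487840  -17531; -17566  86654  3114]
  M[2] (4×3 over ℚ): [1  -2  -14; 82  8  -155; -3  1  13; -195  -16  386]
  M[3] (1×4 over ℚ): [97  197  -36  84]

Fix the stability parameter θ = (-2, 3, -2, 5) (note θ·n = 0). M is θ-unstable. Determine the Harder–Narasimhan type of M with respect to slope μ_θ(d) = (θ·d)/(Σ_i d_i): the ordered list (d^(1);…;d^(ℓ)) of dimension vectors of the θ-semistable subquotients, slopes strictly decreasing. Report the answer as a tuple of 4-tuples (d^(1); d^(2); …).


Via rank(M_{q-1}∘⋯∘M_p): M ≅ I[1,1], I[1,3], I[1,4], I[2,3], I[3,3].
μ_θ-semistable layers: μ^(1)=5; μ^(2)=1/2; μ^(3)=-2

((0, 0, 0, 1); (0, 3, 3, 0); (3, 0, 1, 0))


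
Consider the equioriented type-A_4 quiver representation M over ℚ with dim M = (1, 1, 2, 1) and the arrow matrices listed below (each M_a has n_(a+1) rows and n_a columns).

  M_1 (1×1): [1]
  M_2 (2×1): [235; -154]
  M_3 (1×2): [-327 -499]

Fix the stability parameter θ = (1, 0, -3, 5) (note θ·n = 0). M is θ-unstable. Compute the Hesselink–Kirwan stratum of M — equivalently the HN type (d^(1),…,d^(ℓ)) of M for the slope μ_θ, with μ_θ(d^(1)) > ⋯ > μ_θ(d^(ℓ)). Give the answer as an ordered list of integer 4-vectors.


Barcode: M ≅ I[1,4], I[3,3]. HN layers by μ_θ (3 steps, strictly decreasing):
  μ^(1)=5; μ^(2)=-2/3; μ^(3)=-3

((0, 0, 0, 1); (1, 1, 1, 0); (0, 0, 1, 0))


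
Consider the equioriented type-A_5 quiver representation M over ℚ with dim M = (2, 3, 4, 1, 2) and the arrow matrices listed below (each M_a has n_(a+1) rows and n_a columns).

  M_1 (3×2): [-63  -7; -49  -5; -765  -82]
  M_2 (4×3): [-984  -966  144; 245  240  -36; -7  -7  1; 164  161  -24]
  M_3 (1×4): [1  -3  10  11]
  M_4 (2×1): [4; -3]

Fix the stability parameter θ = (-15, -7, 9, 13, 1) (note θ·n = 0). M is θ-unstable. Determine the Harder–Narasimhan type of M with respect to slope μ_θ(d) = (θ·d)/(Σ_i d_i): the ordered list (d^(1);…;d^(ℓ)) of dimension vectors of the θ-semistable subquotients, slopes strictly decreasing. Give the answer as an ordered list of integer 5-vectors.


Via rank(M_{q-1}∘⋯∘M_p): M ≅ I[1,3], I[1,5], I[2,3], I[3,3], I[5,5].
μ_θ-semistable layers: μ^(1)=9; μ^(2)=23/3; μ^(3)=1; μ^(4)=-7; μ^(5)=-15

((0, 0, 3, 0, 0); (0, 0, 1, 1, 1); (0, 0, 0, 0, 1); (0, 3, 0, 0, 0); (2, 0, 0, 0, 0))


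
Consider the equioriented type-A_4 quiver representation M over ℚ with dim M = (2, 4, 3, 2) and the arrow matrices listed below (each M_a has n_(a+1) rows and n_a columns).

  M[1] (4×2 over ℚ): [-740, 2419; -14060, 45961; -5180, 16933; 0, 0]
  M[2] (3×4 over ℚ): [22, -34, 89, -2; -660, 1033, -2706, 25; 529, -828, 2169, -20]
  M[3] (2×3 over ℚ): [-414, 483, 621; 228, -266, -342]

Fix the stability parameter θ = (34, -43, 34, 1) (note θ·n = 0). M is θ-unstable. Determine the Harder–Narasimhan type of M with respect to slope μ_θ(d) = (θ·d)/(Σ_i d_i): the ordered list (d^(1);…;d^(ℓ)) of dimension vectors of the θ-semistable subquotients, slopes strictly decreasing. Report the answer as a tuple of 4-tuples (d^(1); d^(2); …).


Via rank(M_{q-1}∘⋯∘M_p): M ≅ I[1,1], I[1,4], I[2,2], I[2,3]^2, I[4,4].
μ_θ-semistable layers: μ^(1)=34; μ^(2)=35/2; μ^(3)=1; μ^(4)=-9/2; μ^(5)=-43

((1, 0, 2, 0); (0, 0, 1, 1); (0, 0, 0, 1); (1, 1, 0, 0); (0, 3, 0, 0))


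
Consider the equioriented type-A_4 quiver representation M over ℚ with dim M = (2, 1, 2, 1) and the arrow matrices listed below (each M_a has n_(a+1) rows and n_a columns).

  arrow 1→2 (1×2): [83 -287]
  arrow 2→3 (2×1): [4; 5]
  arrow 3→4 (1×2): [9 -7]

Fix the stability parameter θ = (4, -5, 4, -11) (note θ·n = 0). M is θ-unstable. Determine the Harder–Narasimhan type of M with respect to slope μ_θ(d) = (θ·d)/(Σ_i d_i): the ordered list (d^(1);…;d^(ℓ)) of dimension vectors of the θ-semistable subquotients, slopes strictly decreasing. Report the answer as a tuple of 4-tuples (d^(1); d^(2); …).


Barcode: M ≅ I[1,1], I[1,4], I[3,3]. HN layers by μ_θ (2 steps, strictly decreasing):
  μ^(1)=4; μ^(2)=-2

((1, 0, 1, 0); (1, 1, 1, 1))


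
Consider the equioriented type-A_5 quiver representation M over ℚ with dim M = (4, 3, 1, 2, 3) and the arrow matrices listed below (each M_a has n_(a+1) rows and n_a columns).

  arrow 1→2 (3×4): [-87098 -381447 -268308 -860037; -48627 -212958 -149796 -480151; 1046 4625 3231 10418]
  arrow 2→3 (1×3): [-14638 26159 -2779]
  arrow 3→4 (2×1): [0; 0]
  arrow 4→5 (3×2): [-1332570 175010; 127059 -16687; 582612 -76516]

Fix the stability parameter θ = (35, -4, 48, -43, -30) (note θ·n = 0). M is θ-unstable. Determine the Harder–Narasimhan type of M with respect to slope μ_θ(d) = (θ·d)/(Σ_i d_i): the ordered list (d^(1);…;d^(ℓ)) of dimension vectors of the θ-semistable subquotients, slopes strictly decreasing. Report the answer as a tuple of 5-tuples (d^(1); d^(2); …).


Barcode: M ≅ I[1,1], I[1,2]^2, I[1,3], I[4,4], I[4,5], I[5,5]^2. HN layers by μ_θ (5 steps, strictly decreasing):
  μ^(1)=48; μ^(2)=35; μ^(3)=31/2; μ^(4)=-30; μ^(5)=-43

((0, 0, 1, 0, 0); (1, 0, 0, 0, 0); (3, 3, 0, 0, 0); (0, 0, 0, 0, 3); (0, 0, 0, 2, 0))


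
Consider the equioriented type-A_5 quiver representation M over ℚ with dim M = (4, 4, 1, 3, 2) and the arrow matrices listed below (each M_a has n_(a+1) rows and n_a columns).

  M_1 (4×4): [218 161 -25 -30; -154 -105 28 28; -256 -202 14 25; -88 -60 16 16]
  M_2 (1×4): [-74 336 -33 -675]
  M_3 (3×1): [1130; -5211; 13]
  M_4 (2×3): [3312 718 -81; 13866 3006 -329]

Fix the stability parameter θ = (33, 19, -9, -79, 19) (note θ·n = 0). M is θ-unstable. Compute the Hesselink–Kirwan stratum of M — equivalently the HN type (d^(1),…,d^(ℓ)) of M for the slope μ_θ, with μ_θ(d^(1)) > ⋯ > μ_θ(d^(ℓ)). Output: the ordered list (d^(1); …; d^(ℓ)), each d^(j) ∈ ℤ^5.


Via rank(M_{q-1}∘⋯∘M_p): M ≅ I[1,1], I[1,2]^2, I[1,5], I[2,2], I[4,4], I[4,5].
μ_θ-semistable layers: μ^(1)=33; μ^(2)=26; μ^(3)=19; μ^(4)=-9; μ^(5)=-79

((1, 0, 0, 0, 0); (2, 2, 0, 0, 0); (0, 1, 0, 0, 2); (1, 1, 1, 1, 0); (0, 0, 0, 2, 0))


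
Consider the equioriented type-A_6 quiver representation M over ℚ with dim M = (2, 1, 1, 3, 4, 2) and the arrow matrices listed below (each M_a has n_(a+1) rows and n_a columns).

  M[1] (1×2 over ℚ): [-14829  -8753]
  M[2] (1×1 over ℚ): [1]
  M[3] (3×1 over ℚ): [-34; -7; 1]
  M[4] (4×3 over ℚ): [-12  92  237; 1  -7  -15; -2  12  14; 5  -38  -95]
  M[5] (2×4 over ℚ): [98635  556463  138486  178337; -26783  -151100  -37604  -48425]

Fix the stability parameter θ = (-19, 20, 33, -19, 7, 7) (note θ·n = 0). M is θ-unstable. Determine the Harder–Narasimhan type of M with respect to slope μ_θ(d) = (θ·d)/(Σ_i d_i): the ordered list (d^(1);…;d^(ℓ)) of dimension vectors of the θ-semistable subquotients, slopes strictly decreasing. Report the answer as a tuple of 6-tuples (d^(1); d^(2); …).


Via rank(M_{q-1}∘⋯∘M_p): M ≅ I[1,1], I[1,5], I[4,6]^2, I[5,5].
μ_θ-semistable layers: μ^(1)=41/4; μ^(2)=7; μ^(3)=-19

((0, 1, 1, 1, 1, 0); (0, 0, 0, 0, 3, 2); (2, 0, 0, 2, 0, 0))


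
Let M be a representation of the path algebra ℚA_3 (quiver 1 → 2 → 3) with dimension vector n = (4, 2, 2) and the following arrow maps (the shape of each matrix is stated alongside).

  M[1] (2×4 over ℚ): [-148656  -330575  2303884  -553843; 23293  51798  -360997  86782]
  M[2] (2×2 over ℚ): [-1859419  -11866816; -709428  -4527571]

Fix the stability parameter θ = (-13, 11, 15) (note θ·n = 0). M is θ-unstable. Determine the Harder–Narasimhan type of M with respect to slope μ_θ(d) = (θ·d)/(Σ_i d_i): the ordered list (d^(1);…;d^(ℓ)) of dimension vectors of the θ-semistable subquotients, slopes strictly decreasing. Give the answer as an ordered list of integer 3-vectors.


Via rank(M_{q-1}∘⋯∘M_p): M ≅ I[1,1]^2, I[1,3]^2.
μ_θ-semistable layers: μ^(1)=15; μ^(2)=11; μ^(3)=-13

((0, 0, 2); (0, 2, 0); (4, 0, 0))


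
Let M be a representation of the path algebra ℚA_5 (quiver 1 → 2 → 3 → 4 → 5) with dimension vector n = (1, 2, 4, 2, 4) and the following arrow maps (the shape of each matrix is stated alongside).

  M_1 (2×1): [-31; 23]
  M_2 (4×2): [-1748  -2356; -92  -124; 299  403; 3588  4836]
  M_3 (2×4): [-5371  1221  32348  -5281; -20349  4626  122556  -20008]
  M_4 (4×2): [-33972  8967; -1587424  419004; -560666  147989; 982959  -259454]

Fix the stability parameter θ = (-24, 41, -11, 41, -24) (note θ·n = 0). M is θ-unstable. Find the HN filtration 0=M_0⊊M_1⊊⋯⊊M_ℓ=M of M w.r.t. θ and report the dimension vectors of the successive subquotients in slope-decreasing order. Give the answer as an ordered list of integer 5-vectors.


Barcode: M ≅ I[1,2], I[2,3], I[3,3], I[3,5]^2, I[5,5]^2. HN layers by μ_θ (5 steps, strictly decreasing):
  μ^(1)=41; μ^(2)=15; μ^(3)=17/2; μ^(4)=-11; μ^(5)=-24

((0, 1, 0, 0, 0); (0, 1, 1, 0, 0); (0, 0, 0, 2, 2); (0, 0, 3, 0, 0); (1, 0, 0, 0, 2))


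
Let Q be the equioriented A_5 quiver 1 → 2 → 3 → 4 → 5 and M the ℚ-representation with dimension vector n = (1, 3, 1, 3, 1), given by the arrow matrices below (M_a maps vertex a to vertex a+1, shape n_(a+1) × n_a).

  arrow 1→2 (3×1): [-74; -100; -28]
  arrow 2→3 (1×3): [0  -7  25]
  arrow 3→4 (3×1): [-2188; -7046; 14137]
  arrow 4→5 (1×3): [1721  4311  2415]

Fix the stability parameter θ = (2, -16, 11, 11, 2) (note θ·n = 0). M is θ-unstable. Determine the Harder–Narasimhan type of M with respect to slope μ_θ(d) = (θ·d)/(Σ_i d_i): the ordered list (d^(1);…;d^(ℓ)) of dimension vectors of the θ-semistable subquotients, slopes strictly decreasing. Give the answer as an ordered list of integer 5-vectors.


Interval decomposition of M: I[1,2], I[2,2], I[2,5], I[4,4]^2.
HN type (ℓ=4): μ^(1)=11; μ^(2)=8; μ^(3)=-7; μ^(4)=-16

((0, 0, 0, 2, 0); (0, 0, 1, 1, 1); (1, 1, 0, 0, 0); (0, 2, 0, 0, 0))


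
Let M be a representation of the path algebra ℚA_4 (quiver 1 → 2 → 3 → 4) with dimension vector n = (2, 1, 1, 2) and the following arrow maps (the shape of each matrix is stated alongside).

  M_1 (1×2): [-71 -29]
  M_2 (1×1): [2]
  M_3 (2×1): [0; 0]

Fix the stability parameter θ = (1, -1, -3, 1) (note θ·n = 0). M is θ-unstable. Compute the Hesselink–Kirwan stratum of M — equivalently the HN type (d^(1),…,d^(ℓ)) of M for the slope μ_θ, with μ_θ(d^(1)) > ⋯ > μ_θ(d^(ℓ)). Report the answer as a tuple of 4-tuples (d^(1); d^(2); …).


Barcode: M ≅ I[1,1], I[1,3], I[4,4]^2. HN layers by μ_θ (2 steps, strictly decreasing):
  μ^(1)=1; μ^(2)=-1

((1, 0, 0, 2); (1, 1, 1, 0))


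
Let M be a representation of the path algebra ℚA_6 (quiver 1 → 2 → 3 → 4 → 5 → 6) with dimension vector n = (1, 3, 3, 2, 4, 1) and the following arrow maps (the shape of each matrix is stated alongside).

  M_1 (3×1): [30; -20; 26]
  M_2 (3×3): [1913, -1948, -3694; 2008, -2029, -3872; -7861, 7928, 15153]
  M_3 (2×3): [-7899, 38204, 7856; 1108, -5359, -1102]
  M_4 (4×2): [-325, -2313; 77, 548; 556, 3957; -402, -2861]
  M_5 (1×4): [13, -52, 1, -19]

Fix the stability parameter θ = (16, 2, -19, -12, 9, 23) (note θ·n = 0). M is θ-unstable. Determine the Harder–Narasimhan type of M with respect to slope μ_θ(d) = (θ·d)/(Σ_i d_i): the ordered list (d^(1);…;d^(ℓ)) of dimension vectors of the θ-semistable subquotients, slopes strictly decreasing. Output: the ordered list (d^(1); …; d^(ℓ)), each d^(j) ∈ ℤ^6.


Barcode: M ≅ I[1,6], I[2,3], I[2,5], I[5,5]^2. HN layers by μ_θ (5 steps, strictly decreasing):
  μ^(1)=23; μ^(2)=9; μ^(3)=-13/4; μ^(4)=-17/2; μ^(5)=-29/3

((0, 0, 0, 0, 0, 1); (0, 0, 0, 0, 4, 0); (1, 1, 1, 1, 0, 0); (0, 1, 1, 0, 0, 0); (0, 1, 1, 1, 0, 0))


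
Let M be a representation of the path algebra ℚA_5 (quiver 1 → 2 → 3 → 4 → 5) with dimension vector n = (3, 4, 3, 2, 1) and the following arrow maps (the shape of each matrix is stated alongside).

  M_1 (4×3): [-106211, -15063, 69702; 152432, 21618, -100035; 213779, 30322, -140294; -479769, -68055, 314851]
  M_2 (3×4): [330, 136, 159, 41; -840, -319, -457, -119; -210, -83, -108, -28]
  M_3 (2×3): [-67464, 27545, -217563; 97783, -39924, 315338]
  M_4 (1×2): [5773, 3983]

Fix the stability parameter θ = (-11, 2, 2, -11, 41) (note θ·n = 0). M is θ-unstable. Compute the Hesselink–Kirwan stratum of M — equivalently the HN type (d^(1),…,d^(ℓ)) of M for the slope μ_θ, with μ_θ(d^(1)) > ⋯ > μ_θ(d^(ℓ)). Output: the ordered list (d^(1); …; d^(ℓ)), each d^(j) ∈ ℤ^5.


Barcode: M ≅ I[1,2], I[1,3], I[1,5], I[2,2], I[3,4]. HN layers by μ_θ (5 steps, strictly decreasing):
  μ^(1)=41; μ^(2)=2; μ^(3)=-7/3; μ^(4)=-9/2; μ^(5)=-11

((0, 0, 0, 0, 1); (0, 3, 1, 0, 0); (0, 1, 1, 1, 0); (0, 0, 1, 1, 0); (3, 0, 0, 0, 0))


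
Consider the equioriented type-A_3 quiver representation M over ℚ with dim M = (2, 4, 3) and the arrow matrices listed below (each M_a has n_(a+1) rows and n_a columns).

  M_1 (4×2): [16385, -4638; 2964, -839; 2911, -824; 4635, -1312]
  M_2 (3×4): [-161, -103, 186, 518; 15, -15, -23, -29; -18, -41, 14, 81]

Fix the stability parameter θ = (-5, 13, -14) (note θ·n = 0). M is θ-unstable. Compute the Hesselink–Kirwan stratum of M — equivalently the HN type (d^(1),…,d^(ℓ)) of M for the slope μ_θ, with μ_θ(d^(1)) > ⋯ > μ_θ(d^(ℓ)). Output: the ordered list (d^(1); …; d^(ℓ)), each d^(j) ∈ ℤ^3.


Barcode: M ≅ I[1,2], I[1,3], I[2,3]^2. HN layers by μ_θ (3 steps, strictly decreasing):
  μ^(1)=13; μ^(2)=-1/2; μ^(3)=-5

((0, 1, 0); (0, 3, 3); (2, 0, 0))


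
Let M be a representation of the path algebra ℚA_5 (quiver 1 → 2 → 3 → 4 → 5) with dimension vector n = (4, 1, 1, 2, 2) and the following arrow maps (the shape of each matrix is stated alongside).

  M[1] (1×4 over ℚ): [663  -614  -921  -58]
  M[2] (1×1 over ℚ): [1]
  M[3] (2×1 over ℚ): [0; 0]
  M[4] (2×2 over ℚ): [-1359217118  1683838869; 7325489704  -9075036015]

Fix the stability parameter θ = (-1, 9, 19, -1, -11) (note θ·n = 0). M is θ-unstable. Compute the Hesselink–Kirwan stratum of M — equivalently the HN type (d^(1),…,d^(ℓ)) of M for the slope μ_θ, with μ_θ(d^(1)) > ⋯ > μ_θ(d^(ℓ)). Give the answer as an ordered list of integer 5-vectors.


Barcode: M ≅ I[1,1]^3, I[1,3], I[4,5]^2. HN layers by μ_θ (4 steps, strictly decreasing):
  μ^(1)=19; μ^(2)=9; μ^(3)=-1; μ^(4)=-6

((0, 0, 1, 0, 0); (0, 1, 0, 0, 0); (4, 0, 0, 0, 0); (0, 0, 0, 2, 2))


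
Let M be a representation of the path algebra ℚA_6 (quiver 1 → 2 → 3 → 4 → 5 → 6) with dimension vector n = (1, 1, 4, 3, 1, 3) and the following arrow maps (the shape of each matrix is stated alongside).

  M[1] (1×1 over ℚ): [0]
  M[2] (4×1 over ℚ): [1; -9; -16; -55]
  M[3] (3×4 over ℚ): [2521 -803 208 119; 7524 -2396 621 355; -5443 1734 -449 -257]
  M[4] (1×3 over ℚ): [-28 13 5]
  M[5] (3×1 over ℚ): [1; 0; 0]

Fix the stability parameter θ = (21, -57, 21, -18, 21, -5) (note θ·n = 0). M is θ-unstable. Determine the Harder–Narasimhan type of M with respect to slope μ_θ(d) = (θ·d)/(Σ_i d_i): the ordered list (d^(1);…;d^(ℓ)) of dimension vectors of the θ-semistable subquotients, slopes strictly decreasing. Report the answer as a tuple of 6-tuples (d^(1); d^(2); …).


Interval decomposition of M: I[1,1], I[2,6], I[3,3], I[3,4]^2, I[6,6]^2.
HN type (ℓ=5): μ^(1)=21; μ^(2)=8; μ^(3)=3/2; μ^(4)=-5; μ^(5)=-57

((1, 0, 1, 0, 0, 0); (0, 0, 0, 0, 1, 1); (0, 0, 3, 3, 0, 0); (0, 0, 0, 0, 0, 2); (0, 1, 0, 0, 0, 0))


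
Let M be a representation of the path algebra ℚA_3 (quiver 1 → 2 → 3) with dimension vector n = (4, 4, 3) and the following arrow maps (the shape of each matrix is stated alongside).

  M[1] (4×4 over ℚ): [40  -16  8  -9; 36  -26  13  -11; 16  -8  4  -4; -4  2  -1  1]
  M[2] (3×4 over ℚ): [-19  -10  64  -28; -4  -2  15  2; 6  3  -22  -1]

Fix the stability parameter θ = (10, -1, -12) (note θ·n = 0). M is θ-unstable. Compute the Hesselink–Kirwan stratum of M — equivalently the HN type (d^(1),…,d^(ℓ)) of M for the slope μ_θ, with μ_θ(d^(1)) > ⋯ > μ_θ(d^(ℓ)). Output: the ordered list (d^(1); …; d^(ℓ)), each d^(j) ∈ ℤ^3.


Via rank(M_{q-1}∘⋯∘M_p): M ≅ I[1,1]^2, I[1,2], I[1,3], I[2,3]^2.
μ_θ-semistable layers: μ^(1)=10; μ^(2)=9/2; μ^(3)=-1; μ^(4)=-13/2

((2, 0, 0); (1, 1, 0); (1, 1, 1); (0, 2, 2))


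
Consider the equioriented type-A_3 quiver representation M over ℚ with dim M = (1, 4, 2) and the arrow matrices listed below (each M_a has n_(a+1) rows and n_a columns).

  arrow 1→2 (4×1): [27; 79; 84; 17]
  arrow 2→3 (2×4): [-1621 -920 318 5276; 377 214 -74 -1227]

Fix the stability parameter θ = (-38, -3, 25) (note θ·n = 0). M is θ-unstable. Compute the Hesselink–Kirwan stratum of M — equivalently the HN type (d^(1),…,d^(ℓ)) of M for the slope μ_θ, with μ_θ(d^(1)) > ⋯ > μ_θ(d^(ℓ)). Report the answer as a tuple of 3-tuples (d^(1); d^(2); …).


Interval decomposition of M: I[1,3], I[2,2]^2, I[2,3].
HN type (ℓ=3): μ^(1)=25; μ^(2)=-3; μ^(3)=-38

((0, 0, 2); (0, 4, 0); (1, 0, 0))


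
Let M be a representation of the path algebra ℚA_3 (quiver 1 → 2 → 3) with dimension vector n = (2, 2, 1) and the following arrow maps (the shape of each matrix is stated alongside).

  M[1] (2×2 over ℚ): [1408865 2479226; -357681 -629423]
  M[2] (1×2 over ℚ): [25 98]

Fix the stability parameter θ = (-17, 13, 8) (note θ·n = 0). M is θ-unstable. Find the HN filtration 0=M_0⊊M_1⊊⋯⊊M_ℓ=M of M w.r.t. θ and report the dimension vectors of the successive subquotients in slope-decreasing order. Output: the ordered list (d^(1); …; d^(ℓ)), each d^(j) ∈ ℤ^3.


Interval decomposition of M: I[1,2], I[1,3].
HN type (ℓ=3): μ^(1)=13; μ^(2)=21/2; μ^(3)=-17

((0, 1, 0); (0, 1, 1); (2, 0, 0))


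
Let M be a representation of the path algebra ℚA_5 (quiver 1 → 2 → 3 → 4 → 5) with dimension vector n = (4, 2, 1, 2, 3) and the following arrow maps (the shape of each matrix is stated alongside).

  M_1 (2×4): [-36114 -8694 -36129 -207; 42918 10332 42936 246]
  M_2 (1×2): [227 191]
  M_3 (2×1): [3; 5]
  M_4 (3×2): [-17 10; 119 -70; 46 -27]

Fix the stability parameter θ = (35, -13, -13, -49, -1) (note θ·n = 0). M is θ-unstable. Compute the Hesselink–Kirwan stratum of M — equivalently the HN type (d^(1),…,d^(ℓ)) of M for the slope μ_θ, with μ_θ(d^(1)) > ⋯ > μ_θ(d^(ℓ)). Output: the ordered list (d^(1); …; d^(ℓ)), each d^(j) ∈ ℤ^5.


Via rank(M_{q-1}∘⋯∘M_p): M ≅ I[1,1]^2, I[1,2], I[1,5], I[4,5], I[5,5].
μ_θ-semistable layers: μ^(1)=35; μ^(2)=11; μ^(3)=-1; μ^(4)=-10; μ^(5)=-49

((2, 0, 0, 0, 0); (1, 1, 0, 0, 0); (0, 0, 0, 0, 3); (1, 1, 1, 1, 0); (0, 0, 0, 1, 0))


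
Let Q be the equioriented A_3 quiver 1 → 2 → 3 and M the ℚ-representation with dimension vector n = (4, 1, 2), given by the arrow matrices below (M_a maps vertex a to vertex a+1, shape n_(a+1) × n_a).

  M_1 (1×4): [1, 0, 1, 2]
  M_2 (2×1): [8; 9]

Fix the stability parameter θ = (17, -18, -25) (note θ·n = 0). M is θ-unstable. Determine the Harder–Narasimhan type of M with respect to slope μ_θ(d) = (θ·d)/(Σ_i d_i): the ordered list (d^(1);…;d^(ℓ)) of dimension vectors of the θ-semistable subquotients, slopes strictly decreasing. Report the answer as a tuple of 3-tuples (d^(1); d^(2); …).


Via rank(M_{q-1}∘⋯∘M_p): M ≅ I[1,1]^3, I[1,3], I[3,3].
μ_θ-semistable layers: μ^(1)=17; μ^(2)=-26/3; μ^(3)=-25

((3, 0, 0); (1, 1, 1); (0, 0, 1))


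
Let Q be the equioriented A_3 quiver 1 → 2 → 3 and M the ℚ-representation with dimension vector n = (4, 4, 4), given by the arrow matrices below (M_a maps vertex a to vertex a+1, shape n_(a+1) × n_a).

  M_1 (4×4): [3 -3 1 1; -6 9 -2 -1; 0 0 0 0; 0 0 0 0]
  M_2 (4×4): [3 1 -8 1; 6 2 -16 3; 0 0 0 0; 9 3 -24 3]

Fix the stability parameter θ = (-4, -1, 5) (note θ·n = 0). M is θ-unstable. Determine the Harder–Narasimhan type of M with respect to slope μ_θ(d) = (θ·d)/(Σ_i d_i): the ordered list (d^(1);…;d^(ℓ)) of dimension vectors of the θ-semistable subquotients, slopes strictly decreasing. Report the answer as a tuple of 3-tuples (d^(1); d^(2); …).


Barcode: M ≅ I[1,1]^2, I[1,2], I[1,3], I[2,2], I[2,3], I[3,3]^2. HN layers by μ_θ (3 steps, strictly decreasing):
  μ^(1)=5; μ^(2)=-1; μ^(3)=-4

((0, 0, 4); (0, 4, 0); (4, 0, 0))


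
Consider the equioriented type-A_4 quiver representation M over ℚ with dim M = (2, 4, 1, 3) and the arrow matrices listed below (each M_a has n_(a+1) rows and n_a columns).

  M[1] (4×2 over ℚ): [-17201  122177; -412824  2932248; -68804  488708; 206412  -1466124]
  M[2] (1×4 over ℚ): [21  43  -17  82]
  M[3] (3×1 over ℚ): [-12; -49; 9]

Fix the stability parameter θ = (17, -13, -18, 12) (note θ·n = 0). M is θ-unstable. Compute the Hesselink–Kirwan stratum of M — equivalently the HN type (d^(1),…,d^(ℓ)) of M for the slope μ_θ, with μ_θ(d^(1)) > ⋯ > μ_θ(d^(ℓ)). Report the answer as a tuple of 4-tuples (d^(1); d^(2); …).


Via rank(M_{q-1}∘⋯∘M_p): M ≅ I[1,1], I[1,4], I[2,2]^3, I[4,4]^2.
μ_θ-semistable layers: μ^(1)=17; μ^(2)=12; μ^(3)=-14/3; μ^(4)=-13

((1, 0, 0, 0); (0, 0, 0, 3); (1, 1, 1, 0); (0, 3, 0, 0))


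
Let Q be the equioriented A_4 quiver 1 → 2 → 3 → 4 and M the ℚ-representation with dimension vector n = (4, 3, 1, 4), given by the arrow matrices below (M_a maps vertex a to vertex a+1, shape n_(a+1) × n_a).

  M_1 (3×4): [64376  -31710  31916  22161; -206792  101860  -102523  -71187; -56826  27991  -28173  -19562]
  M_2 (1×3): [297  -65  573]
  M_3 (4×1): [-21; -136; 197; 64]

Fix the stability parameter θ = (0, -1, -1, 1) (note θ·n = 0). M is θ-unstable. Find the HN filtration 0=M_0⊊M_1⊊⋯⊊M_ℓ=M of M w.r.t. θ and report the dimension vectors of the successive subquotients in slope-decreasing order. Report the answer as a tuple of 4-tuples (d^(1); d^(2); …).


Via rank(M_{q-1}∘⋯∘M_p): M ≅ I[1,1], I[1,2]^2, I[1,4], I[4,4]^3.
μ_θ-semistable layers: μ^(1)=1; μ^(2)=0; μ^(3)=-1/2; μ^(4)=-2/3

((0, 0, 0, 4); (1, 0, 0, 0); (2, 2, 0, 0); (1, 1, 1, 0))


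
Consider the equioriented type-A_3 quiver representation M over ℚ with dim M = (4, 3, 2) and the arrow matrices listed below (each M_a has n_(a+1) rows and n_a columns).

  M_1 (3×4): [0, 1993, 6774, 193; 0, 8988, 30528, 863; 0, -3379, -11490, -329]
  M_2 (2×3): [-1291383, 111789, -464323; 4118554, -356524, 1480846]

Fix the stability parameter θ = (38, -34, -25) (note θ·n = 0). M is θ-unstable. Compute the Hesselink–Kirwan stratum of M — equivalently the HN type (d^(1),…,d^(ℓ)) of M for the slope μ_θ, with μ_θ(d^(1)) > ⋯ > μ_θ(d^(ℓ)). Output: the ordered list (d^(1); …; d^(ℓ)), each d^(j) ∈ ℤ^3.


Interval decomposition of M: I[1,1]^2, I[1,2], I[1,3], I[2,3].
HN type (ℓ=5): μ^(1)=38; μ^(2)=2; μ^(3)=-7; μ^(4)=-25; μ^(5)=-34

((2, 0, 0); (1, 1, 0); (1, 1, 1); (0, 0, 1); (0, 1, 0))


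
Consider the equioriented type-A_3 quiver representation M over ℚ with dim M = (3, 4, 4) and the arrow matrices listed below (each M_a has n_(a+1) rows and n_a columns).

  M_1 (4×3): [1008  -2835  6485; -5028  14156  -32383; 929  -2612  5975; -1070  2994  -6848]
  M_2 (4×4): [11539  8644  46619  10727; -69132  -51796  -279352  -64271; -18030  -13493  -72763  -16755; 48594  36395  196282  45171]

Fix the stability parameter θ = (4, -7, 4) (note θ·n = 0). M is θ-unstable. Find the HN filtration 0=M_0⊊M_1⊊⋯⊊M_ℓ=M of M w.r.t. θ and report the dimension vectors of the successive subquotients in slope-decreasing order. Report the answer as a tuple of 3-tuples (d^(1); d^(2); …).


Via rank(M_{q-1}∘⋯∘M_p): M ≅ I[1,3]^3, I[2,3].
μ_θ-semistable layers: μ^(1)=4; μ^(2)=-3/2; μ^(3)=-7

((0, 0, 4); (3, 3, 0); (0, 1, 0))


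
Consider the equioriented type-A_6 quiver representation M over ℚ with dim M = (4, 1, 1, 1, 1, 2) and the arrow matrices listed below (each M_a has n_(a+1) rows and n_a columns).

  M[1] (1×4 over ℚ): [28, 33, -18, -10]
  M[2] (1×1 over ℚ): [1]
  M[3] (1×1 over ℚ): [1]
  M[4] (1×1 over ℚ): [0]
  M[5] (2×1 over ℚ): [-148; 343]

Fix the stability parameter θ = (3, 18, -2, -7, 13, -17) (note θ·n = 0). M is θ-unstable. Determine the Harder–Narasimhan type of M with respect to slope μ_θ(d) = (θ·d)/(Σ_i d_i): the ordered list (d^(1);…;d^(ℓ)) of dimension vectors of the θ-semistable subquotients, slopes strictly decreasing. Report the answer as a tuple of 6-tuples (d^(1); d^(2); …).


Interval decomposition of M: I[1,1]^3, I[1,4], I[5,6], I[6,6].
HN type (ℓ=3): μ^(1)=3; μ^(2)=-2; μ^(3)=-17

((4, 1, 1, 1, 0, 0); (0, 0, 0, 0, 1, 1); (0, 0, 0, 0, 0, 1))


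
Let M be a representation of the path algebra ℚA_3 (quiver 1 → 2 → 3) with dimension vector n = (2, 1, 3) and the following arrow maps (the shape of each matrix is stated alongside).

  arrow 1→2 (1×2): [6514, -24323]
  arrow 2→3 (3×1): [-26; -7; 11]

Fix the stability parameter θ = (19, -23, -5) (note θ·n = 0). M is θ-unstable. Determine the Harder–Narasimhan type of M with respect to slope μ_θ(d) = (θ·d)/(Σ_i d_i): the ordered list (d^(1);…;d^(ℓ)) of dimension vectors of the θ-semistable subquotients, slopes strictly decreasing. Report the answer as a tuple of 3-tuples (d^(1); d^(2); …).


Barcode: M ≅ I[1,1], I[1,3], I[3,3]^2. HN layers by μ_θ (3 steps, strictly decreasing):
  μ^(1)=19; μ^(2)=-3; μ^(3)=-5

((1, 0, 0); (1, 1, 1); (0, 0, 2))


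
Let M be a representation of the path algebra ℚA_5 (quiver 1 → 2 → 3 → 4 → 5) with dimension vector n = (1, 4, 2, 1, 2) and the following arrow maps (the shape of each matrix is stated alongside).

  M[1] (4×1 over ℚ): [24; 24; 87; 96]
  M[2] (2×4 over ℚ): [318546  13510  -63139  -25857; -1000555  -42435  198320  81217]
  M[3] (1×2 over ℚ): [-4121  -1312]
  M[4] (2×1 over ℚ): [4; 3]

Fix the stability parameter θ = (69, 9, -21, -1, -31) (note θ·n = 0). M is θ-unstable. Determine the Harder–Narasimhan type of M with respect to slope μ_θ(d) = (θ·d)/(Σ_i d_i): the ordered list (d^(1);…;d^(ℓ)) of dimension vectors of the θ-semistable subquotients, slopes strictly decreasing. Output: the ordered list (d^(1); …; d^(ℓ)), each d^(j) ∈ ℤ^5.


Via rank(M_{q-1}∘⋯∘M_p): M ≅ I[1,5], I[2,2]^2, I[2,3], I[5,5].
μ_θ-semistable layers: μ^(1)=9; μ^(2)=5; μ^(3)=-6; μ^(4)=-31

((0, 2, 0, 0, 0); (1, 1, 1, 1, 1); (0, 1, 1, 0, 0); (0, 0, 0, 0, 1))


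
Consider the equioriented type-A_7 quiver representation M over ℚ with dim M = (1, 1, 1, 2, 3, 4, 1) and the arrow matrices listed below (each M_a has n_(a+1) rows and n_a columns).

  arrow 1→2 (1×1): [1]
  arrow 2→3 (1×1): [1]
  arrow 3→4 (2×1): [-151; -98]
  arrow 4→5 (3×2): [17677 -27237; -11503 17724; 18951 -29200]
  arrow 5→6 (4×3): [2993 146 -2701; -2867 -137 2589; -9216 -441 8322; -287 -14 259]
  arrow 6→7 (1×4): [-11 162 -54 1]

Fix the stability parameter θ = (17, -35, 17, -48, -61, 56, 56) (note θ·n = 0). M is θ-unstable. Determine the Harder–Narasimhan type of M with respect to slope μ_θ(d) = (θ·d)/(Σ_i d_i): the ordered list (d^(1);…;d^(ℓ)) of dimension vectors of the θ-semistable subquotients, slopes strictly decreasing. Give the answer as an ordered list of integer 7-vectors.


Interval decomposition of M: I[1,6], I[4,6], I[5,5], I[6,6], I[6,7].
HN type (ℓ=4): μ^(1)=56; μ^(2)=-22; μ^(3)=-109/2; μ^(4)=-61

((0, 0, 0, 0, 0, 4, 1); (1, 1, 1, 1, 1, 0, 0); (0, 0, 0, 1, 1, 0, 0); (0, 0, 0, 0, 1, 0, 0))


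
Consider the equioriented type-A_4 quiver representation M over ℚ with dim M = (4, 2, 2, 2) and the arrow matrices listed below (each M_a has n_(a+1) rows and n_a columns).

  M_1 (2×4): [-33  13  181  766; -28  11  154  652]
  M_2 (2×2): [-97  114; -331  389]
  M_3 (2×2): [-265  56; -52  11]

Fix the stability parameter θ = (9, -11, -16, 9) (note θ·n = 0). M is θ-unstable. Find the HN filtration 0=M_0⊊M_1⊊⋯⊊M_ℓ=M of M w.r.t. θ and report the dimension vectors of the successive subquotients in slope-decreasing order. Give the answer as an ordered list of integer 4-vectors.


Via rank(M_{q-1}∘⋯∘M_p): M ≅ I[1,1]^2, I[1,4]^2.
μ_θ-semistable layers: μ^(1)=9; μ^(2)=-6

((2, 0, 0, 2); (2, 2, 2, 0))


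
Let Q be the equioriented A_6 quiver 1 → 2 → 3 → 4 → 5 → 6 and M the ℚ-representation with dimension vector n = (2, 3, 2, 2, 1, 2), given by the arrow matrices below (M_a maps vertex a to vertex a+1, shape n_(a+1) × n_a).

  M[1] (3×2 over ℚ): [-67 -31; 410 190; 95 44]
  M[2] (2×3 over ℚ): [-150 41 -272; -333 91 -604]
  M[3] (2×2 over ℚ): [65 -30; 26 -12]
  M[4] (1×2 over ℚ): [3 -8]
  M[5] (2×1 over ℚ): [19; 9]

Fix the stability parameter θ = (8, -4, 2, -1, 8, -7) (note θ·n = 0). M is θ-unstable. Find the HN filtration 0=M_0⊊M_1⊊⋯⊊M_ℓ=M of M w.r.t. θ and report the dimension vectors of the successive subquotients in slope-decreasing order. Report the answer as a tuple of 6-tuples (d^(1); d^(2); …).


Barcode: M ≅ I[1,3], I[1,6], I[2,2], I[4,4], I[6,6]. HN layers by μ_θ (5 steps, strictly decreasing):
  μ^(1)=2; μ^(2)=1; μ^(3)=-1; μ^(4)=-4; μ^(5)=-7

((1, 1, 1, 0, 0, 0); (1, 1, 1, 1, 1, 1); (0, 0, 0, 1, 0, 0); (0, 1, 0, 0, 0, 0); (0, 0, 0, 0, 0, 1))


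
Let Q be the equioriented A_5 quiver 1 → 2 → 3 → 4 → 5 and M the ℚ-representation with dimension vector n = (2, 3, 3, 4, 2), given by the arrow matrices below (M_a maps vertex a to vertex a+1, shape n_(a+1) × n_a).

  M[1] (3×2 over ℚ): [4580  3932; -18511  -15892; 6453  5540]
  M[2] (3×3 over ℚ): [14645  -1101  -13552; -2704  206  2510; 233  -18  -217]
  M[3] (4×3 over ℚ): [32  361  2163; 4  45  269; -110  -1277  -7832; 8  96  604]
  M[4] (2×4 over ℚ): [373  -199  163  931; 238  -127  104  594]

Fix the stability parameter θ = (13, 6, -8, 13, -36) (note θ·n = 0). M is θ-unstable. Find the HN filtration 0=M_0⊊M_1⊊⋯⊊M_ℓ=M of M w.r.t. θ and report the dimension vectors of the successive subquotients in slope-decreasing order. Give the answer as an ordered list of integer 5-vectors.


Interval decomposition of M: I[1,3], I[1,5], I[2,2], I[3,5], I[4,4]^2.
HN type (ℓ=5): μ^(1)=13; μ^(2)=6; μ^(3)=11/3; μ^(4)=-12/5; μ^(5)=-31/3

((0, 0, 0, 2, 0); (0, 1, 0, 0, 0); (1, 1, 1, 0, 0); (1, 1, 1, 1, 1); (0, 0, 1, 1, 1))


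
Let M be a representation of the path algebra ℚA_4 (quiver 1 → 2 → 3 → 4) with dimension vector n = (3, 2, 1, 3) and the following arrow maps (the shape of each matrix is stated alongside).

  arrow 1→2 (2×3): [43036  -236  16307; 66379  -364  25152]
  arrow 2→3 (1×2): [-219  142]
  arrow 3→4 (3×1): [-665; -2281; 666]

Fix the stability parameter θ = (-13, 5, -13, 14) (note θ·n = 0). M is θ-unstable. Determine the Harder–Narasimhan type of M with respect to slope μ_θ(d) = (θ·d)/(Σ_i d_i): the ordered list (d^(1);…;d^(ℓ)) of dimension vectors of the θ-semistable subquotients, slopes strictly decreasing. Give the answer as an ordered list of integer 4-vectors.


Barcode: M ≅ I[1,1], I[1,2], I[1,4], I[4,4]^2. HN layers by μ_θ (4 steps, strictly decreasing):
  μ^(1)=14; μ^(2)=5; μ^(3)=-4; μ^(4)=-13

((0, 0, 0, 3); (0, 1, 0, 0); (0, 1, 1, 0); (3, 0, 0, 0))


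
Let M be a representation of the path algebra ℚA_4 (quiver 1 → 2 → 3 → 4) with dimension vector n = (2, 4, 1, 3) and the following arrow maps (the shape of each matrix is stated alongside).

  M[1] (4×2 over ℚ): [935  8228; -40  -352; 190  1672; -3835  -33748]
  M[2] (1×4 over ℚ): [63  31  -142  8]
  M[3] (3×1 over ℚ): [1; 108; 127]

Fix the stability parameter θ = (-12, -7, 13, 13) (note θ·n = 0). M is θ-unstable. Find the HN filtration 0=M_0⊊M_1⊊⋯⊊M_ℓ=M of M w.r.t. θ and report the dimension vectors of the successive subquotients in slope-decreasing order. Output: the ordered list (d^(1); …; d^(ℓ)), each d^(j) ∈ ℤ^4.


Interval decomposition of M: I[1,1], I[1,4], I[2,2]^3, I[4,4]^2.
HN type (ℓ=3): μ^(1)=13; μ^(2)=-7; μ^(3)=-12

((0, 0, 1, 3); (0, 4, 0, 0); (2, 0, 0, 0))


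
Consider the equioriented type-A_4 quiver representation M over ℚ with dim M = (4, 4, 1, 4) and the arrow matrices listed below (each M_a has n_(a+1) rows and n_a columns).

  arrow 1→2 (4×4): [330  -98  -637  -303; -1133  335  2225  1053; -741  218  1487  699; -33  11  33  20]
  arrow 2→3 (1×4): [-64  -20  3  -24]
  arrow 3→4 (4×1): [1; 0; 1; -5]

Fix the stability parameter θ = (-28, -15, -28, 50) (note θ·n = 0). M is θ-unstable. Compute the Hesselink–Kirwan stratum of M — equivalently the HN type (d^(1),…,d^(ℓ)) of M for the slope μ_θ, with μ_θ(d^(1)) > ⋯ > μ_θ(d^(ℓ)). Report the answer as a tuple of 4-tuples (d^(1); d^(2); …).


Via rank(M_{q-1}∘⋯∘M_p): M ≅ I[1,2]^3, I[1,4], I[4,4]^3.
μ_θ-semistable layers: μ^(1)=50; μ^(2)=-15; μ^(3)=-43/2; μ^(4)=-28

((0, 0, 0, 4); (0, 3, 0, 0); (0, 1, 1, 0); (4, 0, 0, 0))


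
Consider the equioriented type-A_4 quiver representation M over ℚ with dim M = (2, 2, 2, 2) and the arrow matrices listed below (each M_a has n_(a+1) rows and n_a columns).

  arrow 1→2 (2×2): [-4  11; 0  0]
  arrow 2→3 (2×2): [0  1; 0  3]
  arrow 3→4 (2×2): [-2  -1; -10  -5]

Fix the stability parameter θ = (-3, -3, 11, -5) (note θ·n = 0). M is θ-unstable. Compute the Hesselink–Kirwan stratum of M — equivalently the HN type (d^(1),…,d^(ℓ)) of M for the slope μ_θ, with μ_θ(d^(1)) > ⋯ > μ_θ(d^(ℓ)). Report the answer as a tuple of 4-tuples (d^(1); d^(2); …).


Interval decomposition of M: I[1,1], I[1,2], I[2,4], I[3,3], I[4,4].
HN type (ℓ=4): μ^(1)=11; μ^(2)=3; μ^(3)=-3; μ^(4)=-5

((0, 0, 1, 0); (0, 0, 1, 1); (2, 2, 0, 0); (0, 0, 0, 1))


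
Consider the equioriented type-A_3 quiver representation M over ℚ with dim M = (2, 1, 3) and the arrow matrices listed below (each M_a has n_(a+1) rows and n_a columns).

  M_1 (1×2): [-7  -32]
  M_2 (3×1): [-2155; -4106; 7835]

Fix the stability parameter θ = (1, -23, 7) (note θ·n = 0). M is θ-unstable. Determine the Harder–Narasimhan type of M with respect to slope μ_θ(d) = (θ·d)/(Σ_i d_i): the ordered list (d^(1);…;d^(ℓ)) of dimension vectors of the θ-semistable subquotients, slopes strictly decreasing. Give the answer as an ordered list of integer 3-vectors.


Interval decomposition of M: I[1,1], I[1,3], I[3,3]^2.
HN type (ℓ=3): μ^(1)=7; μ^(2)=1; μ^(3)=-11

((0, 0, 3); (1, 0, 0); (1, 1, 0))
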